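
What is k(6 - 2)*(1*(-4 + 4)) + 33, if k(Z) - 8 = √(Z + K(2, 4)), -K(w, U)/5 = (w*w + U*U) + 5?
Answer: 33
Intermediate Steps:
K(w, U) = -25 - 5*U² - 5*w² (K(w, U) = -5*((w*w + U*U) + 5) = -5*((w² + U²) + 5) = -5*((U² + w²) + 5) = -5*(5 + U² + w²) = -25 - 5*U² - 5*w²)
k(Z) = 8 + √(-125 + Z) (k(Z) = 8 + √(Z + (-25 - 5*4² - 5*2²)) = 8 + √(Z + (-25 - 5*16 - 5*4)) = 8 + √(Z + (-25 - 80 - 20)) = 8 + √(Z - 125) = 8 + √(-125 + Z))
k(6 - 2)*(1*(-4 + 4)) + 33 = (8 + √(-125 + (6 - 2)))*(1*(-4 + 4)) + 33 = (8 + √(-125 + 4))*(1*0) + 33 = (8 + √(-121))*0 + 33 = (8 + 11*I)*0 + 33 = 0 + 33 = 33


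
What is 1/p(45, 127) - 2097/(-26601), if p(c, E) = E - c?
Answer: 66185/727094 ≈ 0.091027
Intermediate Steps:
1/p(45, 127) - 2097/(-26601) = 1/(127 - 1*45) - 2097/(-26601) = 1/(127 - 45) - 2097*(-1/26601) = 1/82 + 699/8867 = 66185/727094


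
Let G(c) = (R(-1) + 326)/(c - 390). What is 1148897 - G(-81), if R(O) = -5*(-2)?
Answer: 180376941/157 ≈ 1.1489e+6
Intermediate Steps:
R(O) = 10
G(c) = 336/(-390 + c) (G(c) = (10 + 326)/(c - 390) = 336/(-390 + c))
1148897 - G(-81) = 1148897 - 336/(-390 - 81) = 1148897 - 336/(-471) = 1148897 - 336*(-1)/471 = 1148897 - 1*(-112/157) = 1148897 + 112/157 = 180376941/157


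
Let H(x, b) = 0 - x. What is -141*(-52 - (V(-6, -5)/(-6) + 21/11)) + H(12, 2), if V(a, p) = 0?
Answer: 83481/11 ≈ 7589.2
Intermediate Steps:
H(x, b) = -x
-141*(-52 - (V(-6, -5)/(-6) + 21/11)) + H(12, 2) = -141*(-52 - (0/(-6) + 21/11)) - 1*12 = -141*(-52 - (0*(-⅙) + 21*(1/11))) - 12 = -141*(-52 - (0 + 21/11)) - 12 = -141*(-52 - 1*21/11) - 12 = -141*(-52 - 21/11) - 12 = -141*(-593/11) - 12 = 83613/11 - 12 = 83481/11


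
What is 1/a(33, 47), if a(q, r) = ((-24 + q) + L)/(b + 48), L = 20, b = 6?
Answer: 54/29 ≈ 1.8621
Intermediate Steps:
a(q, r) = -2/27 + q/54 (a(q, r) = ((-24 + q) + 20)/(6 + 48) = (-4 + q)/54 = (-4 + q)*(1/54) = -2/27 + q/54)
1/a(33, 47) = 1/(-2/27 + (1/54)*33) = 1/(-2/27 + 11/18) = 1/(29/54) = 54/29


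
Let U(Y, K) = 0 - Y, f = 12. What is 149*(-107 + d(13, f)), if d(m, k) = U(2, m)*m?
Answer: -19817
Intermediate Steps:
U(Y, K) = -Y
d(m, k) = -2*m (d(m, k) = (-1*2)*m = -2*m)
149*(-107 + d(13, f)) = 149*(-107 - 2*13) = 149*(-107 - 26) = 149*(-133) = -19817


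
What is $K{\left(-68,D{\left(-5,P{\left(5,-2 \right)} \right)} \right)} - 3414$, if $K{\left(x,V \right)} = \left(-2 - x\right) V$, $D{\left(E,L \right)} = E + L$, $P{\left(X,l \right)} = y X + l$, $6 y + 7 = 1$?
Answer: $-4206$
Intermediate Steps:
$y = -1$ ($y = - \frac{7}{6} + \frac{1}{6} \cdot 1 = - \frac{7}{6} + \frac{1}{6} = -1$)
$P{\left(X,l \right)} = l - X$ ($P{\left(X,l \right)} = - X + l = l - X$)
$K{\left(x,V \right)} = V \left(-2 - x\right)$
$K{\left(-68,D{\left(-5,P{\left(5,-2 \right)} \right)} \right)} - 3414 = - \left(-5 - 7\right) \left(2 - 68\right) - 3414 = \left(-1\right) \left(-5 - 7\right) \left(-66\right) - 3414 = \left(-1\right) \left(-12\right) \left(-66\right) - 3414 = -792 - 3414 = -4206$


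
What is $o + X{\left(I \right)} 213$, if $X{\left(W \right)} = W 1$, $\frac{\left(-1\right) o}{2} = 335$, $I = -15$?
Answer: $-3865$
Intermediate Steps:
$o = -670$ ($o = \left(-2\right) 335 = -670$)
$X{\left(W \right)} = W$
$o + X{\left(I \right)} 213 = -670 - 3195 = -3865$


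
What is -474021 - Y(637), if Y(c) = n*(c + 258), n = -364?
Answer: -148241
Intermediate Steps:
Y(c) = -93912 - 364*c (Y(c) = -364*(c + 258) = -364*(258 + c) = -93912 - 364*c)
-474021 - Y(637) = -474021 - (-93912 - 364*637) = -474021 - (-93912 - 231868) = -474021 - 1*(-325780) = -474021 + 325780 = -148241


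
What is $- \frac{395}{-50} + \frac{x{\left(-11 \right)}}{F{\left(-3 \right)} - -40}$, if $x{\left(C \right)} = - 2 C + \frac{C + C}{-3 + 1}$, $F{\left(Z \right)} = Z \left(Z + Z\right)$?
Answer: $\frac{1228}{145} \approx 8.469$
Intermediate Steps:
$F{\left(Z \right)} = 2 Z^{2}$ ($F{\left(Z \right)} = Z 2 Z = 2 Z^{2}$)
$x{\left(C \right)} = - 3 C$ ($x{\left(C \right)} = - 2 C + \frac{2 C}{-2} = - 2 C + 2 C \left(- \frac{1}{2}\right) = - 2 C - C = - 3 C$)
$- \frac{395}{-50} + \frac{x{\left(-11 \right)}}{F{\left(-3 \right)} - -40} = - \frac{395}{-50} + \frac{\left(-3\right) \left(-11\right)}{2 \left(-3\right)^{2} - -40} = \left(-395\right) \left(- \frac{1}{50}\right) + \frac{33}{2 \cdot 9 + 40} = \frac{79}{10} + \frac{33}{18 + 40} = \frac{79}{10} + \frac{33}{58} = \frac{1228}{145}$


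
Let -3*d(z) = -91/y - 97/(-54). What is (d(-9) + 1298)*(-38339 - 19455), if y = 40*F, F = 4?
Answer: -485954404969/6480 ≈ -7.4993e+7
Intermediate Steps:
y = 160 (y = 40*4 = 160)
d(z) = -5303/12960 (d(z) = -(-91/160 - 97/(-54))/3 = -(-91*1/160 - 97*(-1/54))/3 = -(-91/160 + 97/54)/3 = -⅓*5303/4320 = -5303/12960)
(d(-9) + 1298)*(-38339 - 19455) = (-5303/12960 + 1298)*(-38339 - 19455) = (16816777/12960)*(-57794) = -485954404969/6480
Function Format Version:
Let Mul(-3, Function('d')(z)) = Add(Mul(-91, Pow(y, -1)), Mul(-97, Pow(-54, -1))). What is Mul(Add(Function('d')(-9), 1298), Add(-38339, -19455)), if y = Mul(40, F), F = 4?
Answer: Rational(-485954404969, 6480) ≈ -7.4993e+7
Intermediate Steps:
y = 160 (y = Mul(40, 4) = 160)
Function('d')(z) = Rational(-5303, 12960) (Function('d')(z) = Mul(Rational(-1, 3), Add(Mul(-91, Pow(160, -1)), Mul(-97, Pow(-54, -1)))) = Mul(Rational(-1, 3), Add(Mul(-91, Rational(1, 160)), Mul(-97, Rational(-1, 54)))) = Mul(Rational(-1, 3), Add(Rational(-91, 160), Rational(97, 54))) = Mul(Rational(-1, 3), Rational(5303, 4320)) = Rational(-5303, 12960))
Mul(Add(Function('d')(-9), 1298), Add(-38339, -19455)) = Mul(Add(Rational(-5303, 12960), 1298), Add(-38339, -19455)) = Mul(Rational(16816777, 12960), -57794) = Rational(-485954404969, 6480)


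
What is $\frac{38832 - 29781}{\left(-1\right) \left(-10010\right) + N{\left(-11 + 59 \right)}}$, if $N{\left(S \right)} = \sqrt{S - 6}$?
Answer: $\frac{6471465}{7157147} - \frac{1293 \sqrt{42}}{14314294} \approx 0.90361$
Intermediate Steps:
$N{\left(S \right)} = \sqrt{-6 + S}$
$\frac{38832 - 29781}{\left(-1\right) \left(-10010\right) + N{\left(-11 + 59 \right)}} = \frac{38832 - 29781}{\left(-1\right) \left(-10010\right) + \sqrt{-6 + \left(-11 + 59\right)}} = \frac{9051}{10010 + \sqrt{-6 + 48}} = \frac{9051}{10010 + \sqrt{42}}$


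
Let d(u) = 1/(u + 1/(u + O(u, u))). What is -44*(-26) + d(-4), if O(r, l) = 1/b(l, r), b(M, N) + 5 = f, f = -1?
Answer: 121239/106 ≈ 1143.8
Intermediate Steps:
b(M, N) = -6 (b(M, N) = -5 - 1 = -6)
O(r, l) = -⅙ (O(r, l) = 1/(-6) = -⅙)
d(u) = 1/(u + 1/(-⅙ + u)) (d(u) = 1/(u + 1/(u - ⅙)) = 1/(u + 1/(-⅙ + u)))
-44*(-26) + d(-4) = -44*(-26) + (-1 + 6*(-4))/(6 - 1*(-4) + 6*(-4)²) = 1144 + (-1 - 24)/(6 + 4 + 6*16) = 1144 - 25/(6 + 4 + 96) = 1144 - 25/106 = 121239/106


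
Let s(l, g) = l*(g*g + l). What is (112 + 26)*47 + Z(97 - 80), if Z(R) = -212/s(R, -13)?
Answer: 10254260/1581 ≈ 6485.9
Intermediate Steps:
s(l, g) = l*(l + g²) (s(l, g) = l*(g² + l) = l*(l + g²))
Z(R) = -212/(R*(169 + R)) (Z(R) = -212*1/(R*(R + (-13)²)) = -212*1/(R*(R + 169)) = -212*1/(R*(169 + R)) = -212/(R*(169 + R)))
(112 + 26)*47 + Z(97 - 80) = (112 + 26)*47 - 212/((97 - 80)*(169 + (97 - 80))) = 138*47 - 212/(17*(169 + 17)) = 6486 - 212*1/17/186 = 6486 - 212*1/17*1/186 = 6486 - 106/1581 = 10254260/1581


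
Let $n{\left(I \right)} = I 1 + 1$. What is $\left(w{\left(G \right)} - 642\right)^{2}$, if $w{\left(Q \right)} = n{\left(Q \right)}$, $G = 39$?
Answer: $362404$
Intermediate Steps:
$n{\left(I \right)} = 1 + I$ ($n{\left(I \right)} = I + 1 = 1 + I$)
$w{\left(Q \right)} = 1 + Q$
$\left(w{\left(G \right)} - 642\right)^{2} = \left(\left(1 + 39\right) - 642\right)^{2} = \left(40 - 642\right)^{2} = \left(-602\right)^{2} = 362404$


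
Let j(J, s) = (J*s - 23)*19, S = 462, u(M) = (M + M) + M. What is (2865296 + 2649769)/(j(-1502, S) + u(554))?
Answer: -5515065/13183331 ≈ -0.41834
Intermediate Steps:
u(M) = 3*M (u(M) = 2*M + M = 3*M)
j(J, s) = -437 + 19*J*s (j(J, s) = (-23 + J*s)*19 = -437 + 19*J*s)
(2865296 + 2649769)/(j(-1502, S) + u(554)) = (2865296 + 2649769)/((-437 + 19*(-1502)*462) + 3*554) = 5515065/((-437 - 13184556) + 1662) = 5515065/(-13184993 + 1662) = 5515065/(-13183331) = 5515065*(-1/13183331) = -5515065/13183331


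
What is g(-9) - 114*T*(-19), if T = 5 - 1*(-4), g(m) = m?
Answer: 19485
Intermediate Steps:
T = 9 (T = 5 + 4 = 9)
g(-9) - 114*T*(-19) = -9 - 1026*(-19) = -9 - 114*(-171) = -9 + 19494 = 19485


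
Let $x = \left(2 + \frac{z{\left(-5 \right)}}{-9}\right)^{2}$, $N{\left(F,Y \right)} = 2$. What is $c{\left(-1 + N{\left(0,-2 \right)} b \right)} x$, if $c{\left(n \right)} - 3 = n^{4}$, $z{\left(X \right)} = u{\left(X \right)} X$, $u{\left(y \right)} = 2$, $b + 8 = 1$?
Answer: $\frac{13230784}{27} \approx 4.9003 \cdot 10^{5}$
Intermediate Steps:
$b = -7$ ($b = -8 + 1 = -7$)
$z{\left(X \right)} = 2 X$
$c{\left(n \right)} = 3 + n^{4}$
$x = \frac{784}{81}$ ($x = \left(2 + \frac{2 \left(-5\right)}{-9}\right)^{2} = \left(2 - - \frac{10}{9}\right)^{2} = \left(2 + \frac{10}{9}\right)^{2} = \left(\frac{28}{9}\right)^{2} = \frac{784}{81} \approx 9.679$)
$c{\left(-1 + N{\left(0,-2 \right)} b \right)} x = \left(3 + \left(-1 + 2 \left(-7\right)\right)^{4}\right) \frac{784}{81} = \left(3 + \left(-1 - 14\right)^{4}\right) \frac{784}{81} = \left(3 + \left(-15\right)^{4}\right) \frac{784}{81} = \left(3 + 50625\right) \frac{784}{81} = 50628 \cdot \frac{784}{81} = \frac{13230784}{27}$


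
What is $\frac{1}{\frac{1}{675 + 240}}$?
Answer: $915$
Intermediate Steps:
$\frac{1}{\frac{1}{675 + 240}} = \frac{1}{\frac{1}{915}} = 915$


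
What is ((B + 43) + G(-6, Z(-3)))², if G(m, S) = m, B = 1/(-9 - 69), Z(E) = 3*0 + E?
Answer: 8323225/6084 ≈ 1368.1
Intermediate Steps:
Z(E) = E (Z(E) = 0 + E = E)
B = -1/78 (B = 1/(-78) = -1/78 ≈ -0.012821)
((B + 43) + G(-6, Z(-3)))² = ((-1/78 + 43) - 6)² = (3353/78 - 6)² = (2885/78)² = 8323225/6084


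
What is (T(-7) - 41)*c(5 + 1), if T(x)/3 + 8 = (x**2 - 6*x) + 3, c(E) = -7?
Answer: -1519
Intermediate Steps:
T(x) = -15 - 18*x + 3*x**2 (T(x) = -24 + 3*((x**2 - 6*x) + 3) = -24 + 3*(3 + x**2 - 6*x) = -24 + (9 - 18*x + 3*x**2) = -15 - 18*x + 3*x**2)
(T(-7) - 41)*c(5 + 1) = ((-15 - 18*(-7) + 3*(-7)**2) - 41)*(-7) = ((-15 + 126 + 3*49) - 41)*(-7) = ((-15 + 126 + 147) - 41)*(-7) = (258 - 41)*(-7) = 217*(-7) = -1519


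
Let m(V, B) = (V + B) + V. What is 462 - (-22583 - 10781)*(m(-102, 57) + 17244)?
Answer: 570424770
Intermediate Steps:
m(V, B) = B + 2*V (m(V, B) = (B + V) + V = B + 2*V)
462 - (-22583 - 10781)*(m(-102, 57) + 17244) = 462 - (-22583 - 10781)*((57 + 2*(-102)) + 17244) = 462 - (-33364)*((57 - 204) + 17244) = 462 - (-33364)*(-147 + 17244) = 462 - (-33364)*17097 = 462 - 1*(-570424308) = 462 + 570424308 = 570424770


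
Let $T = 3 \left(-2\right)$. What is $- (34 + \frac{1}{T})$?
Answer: $- \frac{203}{6} \approx -33.833$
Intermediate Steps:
$T = -6$
$- (34 + \frac{1}{T}) = - (34 + \frac{1}{-6}) = - (34 - \frac{1}{6}) = \left(-1\right) \frac{203}{6} = - \frac{203}{6}$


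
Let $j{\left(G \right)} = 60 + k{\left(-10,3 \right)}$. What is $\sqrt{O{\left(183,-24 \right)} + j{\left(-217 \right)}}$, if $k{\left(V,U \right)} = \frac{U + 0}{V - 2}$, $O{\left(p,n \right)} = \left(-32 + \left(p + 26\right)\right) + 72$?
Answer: $\frac{\sqrt{1235}}{2} \approx 17.571$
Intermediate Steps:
$O{\left(p,n \right)} = 66 + p$ ($O{\left(p,n \right)} = \left(-32 + \left(26 + p\right)\right) + 72 = \left(-6 + p\right) + 72 = 66 + p$)
$k{\left(V,U \right)} = \frac{U}{-2 + V}$
$j{\left(G \right)} = \frac{239}{4}$ ($j{\left(G \right)} = 60 + \frac{3}{-2 - 10} = 60 + \frac{3}{-12} = 60 + 3 \left(- \frac{1}{12}\right) = 60 - \frac{1}{4} = \frac{239}{4}$)
$\sqrt{O{\left(183,-24 \right)} + j{\left(-217 \right)}} = \sqrt{\left(66 + 183\right) + \frac{239}{4}} = \sqrt{249 + \frac{239}{4}} = \sqrt{\frac{1235}{4}} = \frac{\sqrt{1235}}{2}$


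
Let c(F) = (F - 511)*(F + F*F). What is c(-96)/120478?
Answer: -2767920/60239 ≈ -45.949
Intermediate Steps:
c(F) = (-511 + F)*(F + F**2)
c(-96)/120478 = -96*(-511 + (-96)**2 - 510*(-96))/120478 = -96*(-511 + 9216 + 48960)*(1/120478) = -96*57665*(1/120478) = -5535840*1/120478 = -2767920/60239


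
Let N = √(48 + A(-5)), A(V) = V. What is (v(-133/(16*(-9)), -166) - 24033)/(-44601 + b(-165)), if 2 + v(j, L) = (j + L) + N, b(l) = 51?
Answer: 316801/583200 - √43/44550 ≈ 0.54306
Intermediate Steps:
N = √43 (N = √(48 - 5) = √43 ≈ 6.5574)
v(j, L) = -2 + L + j + √43 (v(j, L) = -2 + ((j + L) + √43) = -2 + ((L + j) + √43) = -2 + (L + j + √43) = -2 + L + j + √43)
(v(-133/(16*(-9)), -166) - 24033)/(-44601 + b(-165)) = ((-2 - 166 - 133/(16*(-9)) + √43) - 24033)/(-44601 + 51) = ((-2 - 166 - 133/(-144) + √43) - 24033)/(-44550) = ((-2 - 166 - 133*(-1/144) + √43) - 24033)*(-1/44550) = ((-2 - 166 + 133/144 + √43) - 24033)*(-1/44550) = ((-24059/144 + √43) - 24033)*(-1/44550) = (-3484811/144 + √43)*(-1/44550) = 316801/583200 - √43/44550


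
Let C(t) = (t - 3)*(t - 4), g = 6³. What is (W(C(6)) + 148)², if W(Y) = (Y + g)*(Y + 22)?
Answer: 40500496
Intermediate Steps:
g = 216
C(t) = (-4 + t)*(-3 + t) (C(t) = (-3 + t)*(-4 + t) = (-4 + t)*(-3 + t))
W(Y) = (22 + Y)*(216 + Y) (W(Y) = (Y + 216)*(Y + 22) = (216 + Y)*(22 + Y) = (22 + Y)*(216 + Y))
(W(C(6)) + 148)² = ((4752 + (12 + 6² - 7*6)² + 238*(12 + 6² - 7*6)) + 148)² = ((4752 + (12 + 36 - 42)² + 238*(12 + 36 - 42)) + 148)² = ((4752 + 6² + 238*6) + 148)² = ((4752 + 36 + 1428) + 148)² = (6216 + 148)² = 6364² = 40500496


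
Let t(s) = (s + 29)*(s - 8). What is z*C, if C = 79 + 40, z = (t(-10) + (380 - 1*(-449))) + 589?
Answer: 128044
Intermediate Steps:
t(s) = (-8 + s)*(29 + s) (t(s) = (29 + s)*(-8 + s) = (-8 + s)*(29 + s))
z = 1076 (z = ((-232 + (-10)**2 + 21*(-10)) + (380 - 1*(-449))) + 589 = ((-232 + 100 - 210) + (380 + 449)) + 589 = (-342 + 829) + 589 = 487 + 589 = 1076)
C = 119
z*C = 1076*119 = 128044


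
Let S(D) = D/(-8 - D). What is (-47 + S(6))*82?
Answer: -27224/7 ≈ -3889.1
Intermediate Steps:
(-47 + S(6))*82 = (-47 - 1*6/(8 + 6))*82 = (-47 - 1*6/14)*82 = (-47 - 1*6*1/14)*82 = (-47 - 3/7)*82 = -332/7*82 = -27224/7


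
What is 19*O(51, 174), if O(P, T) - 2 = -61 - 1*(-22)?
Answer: -703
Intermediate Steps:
O(P, T) = -37 (O(P, T) = 2 + (-61 - 1*(-22)) = 2 + (-61 + 22) = 2 - 39 = -37)
19*O(51, 174) = 19*(-37) = -703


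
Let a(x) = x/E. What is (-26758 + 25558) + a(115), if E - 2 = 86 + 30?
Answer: -141485/118 ≈ -1199.0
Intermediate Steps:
E = 118 (E = 2 + (86 + 30) = 2 + 116 = 118)
a(x) = x/118
(-26758 + 25558) + a(115) = (-26758 + 25558) + (1/118)*115 = -1200 + 115/118 = -141485/118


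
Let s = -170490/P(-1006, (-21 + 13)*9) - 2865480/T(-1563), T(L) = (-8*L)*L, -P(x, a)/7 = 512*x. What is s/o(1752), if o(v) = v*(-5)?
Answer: -29164522181/2571975274401792 ≈ -1.1339e-5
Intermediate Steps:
o(v) = -5*v
P(x, a) = -3584*x
T(L) = -8*L²
s = 145822610905/1468022416896 (s = -170490/((-3584*(-1006))) - 2865480/((-8*(-1563)²)) = -170490/3605504 - 2865480/((-8*2442969)) = -170490*1/3605504 - 2865480/(-19543752) = -85245/1802752 - 2865480*(-1/19543752) = -85245/1802752 + 119395/814323 = 145822610905/1468022416896 ≈ 0.099333)
s/o(1752) = 145822610905/(1468022416896*((-5*1752))) = (145822610905/1468022416896)/(-8760) = (145822610905/1468022416896)*(-1/8760) = -29164522181/2571975274401792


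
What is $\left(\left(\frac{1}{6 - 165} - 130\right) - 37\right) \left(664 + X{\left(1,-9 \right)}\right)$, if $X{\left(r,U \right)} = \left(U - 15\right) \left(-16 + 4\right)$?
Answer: $- \frac{25279408}{159} \approx -1.5899 \cdot 10^{5}$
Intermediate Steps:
$X{\left(r,U \right)} = 180 - 12 U$ ($X{\left(r,U \right)} = \left(-15 + U\right) \left(-12\right) = 180 - 12 U$)
$\left(\left(\frac{1}{6 - 165} - 130\right) - 37\right) \left(664 + X{\left(1,-9 \right)}\right) = \left(\left(\frac{1}{6 - 165} - 130\right) - 37\right) \left(664 + \left(180 - -108\right)\right) = \left(\left(\frac{1}{-159} - 130\right) - 37\right) \left(664 + \left(180 + 108\right)\right) = \left(\left(- \frac{1}{159} - 130\right) - 37\right) \left(664 + 288\right) = \left(- \frac{20671}{159} - 37\right) 952 = \left(- \frac{26554}{159}\right) 952 = - \frac{25279408}{159}$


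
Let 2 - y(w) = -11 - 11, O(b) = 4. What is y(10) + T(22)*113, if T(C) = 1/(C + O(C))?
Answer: 737/26 ≈ 28.346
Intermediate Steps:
y(w) = 24 (y(w) = 2 - (-11 - 11) = 2 - 1*(-22) = 2 + 22 = 24)
T(C) = 1/(4 + C) (T(C) = 1/(C + 4) = 1/(4 + C))
y(10) + T(22)*113 = 24 + 113/(4 + 22) = 24 + 113/26 = 737/26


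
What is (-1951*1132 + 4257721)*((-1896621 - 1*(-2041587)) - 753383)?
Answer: -1246761423813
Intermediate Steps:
(-1951*1132 + 4257721)*((-1896621 - 1*(-2041587)) - 753383) = (-2208532 + 4257721)*((-1896621 + 2041587) - 753383) = 2049189*(144966 - 753383) = 2049189*(-608417) = -1246761423813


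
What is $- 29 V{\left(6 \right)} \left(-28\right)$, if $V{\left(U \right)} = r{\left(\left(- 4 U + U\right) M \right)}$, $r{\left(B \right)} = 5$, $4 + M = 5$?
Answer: $4060$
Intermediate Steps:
$M = 1$ ($M = -4 + 5 = 1$)
$V{\left(U \right)} = 5$
$- 29 V{\left(6 \right)} \left(-28\right) = \left(-29\right) 5 \left(-28\right) = \left(-145\right) \left(-28\right) = 4060$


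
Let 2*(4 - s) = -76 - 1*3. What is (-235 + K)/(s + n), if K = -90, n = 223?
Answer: -50/41 ≈ -1.2195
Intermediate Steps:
s = 87/2 (s = 4 - (-76 - 1*3)/2 = 4 - (-76 - 3)/2 = 4 - ½*(-79) = 4 + 79/2 = 87/2 ≈ 43.500)
(-235 + K)/(s + n) = (-235 - 90)/(87/2 + 223) = -325/533/2 = -325*2/533 = -50/41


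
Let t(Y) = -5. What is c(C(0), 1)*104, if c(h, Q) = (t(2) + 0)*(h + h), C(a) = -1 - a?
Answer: 1040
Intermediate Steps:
c(h, Q) = -10*h (c(h, Q) = (-5 + 0)*(h + h) = -10*h)
c(C(0), 1)*104 = -10*(-1 - 1*0)*104 = -10*(-1 + 0)*104 = -10*(-1)*104 = 10*104 = 1040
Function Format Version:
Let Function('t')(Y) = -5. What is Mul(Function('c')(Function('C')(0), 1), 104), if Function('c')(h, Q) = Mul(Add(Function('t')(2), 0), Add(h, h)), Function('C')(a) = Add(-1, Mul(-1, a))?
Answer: 1040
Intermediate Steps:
Function('c')(h, Q) = Mul(-10, h) (Function('c')(h, Q) = Mul(Add(-5, 0), Add(h, h)) = Mul(-5, Mul(2, h)) = Mul(-10, h))
Mul(Function('c')(Function('C')(0), 1), 104) = Mul(Mul(-10, Add(-1, Mul(-1, 0))), 104) = Mul(Mul(-10, Add(-1, 0)), 104) = Mul(Mul(-10, -1), 104) = Mul(10, 104) = 1040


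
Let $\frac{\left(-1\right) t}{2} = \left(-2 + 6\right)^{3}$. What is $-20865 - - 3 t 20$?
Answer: $-28545$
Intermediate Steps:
$t = -128$ ($t = - 2 \left(-2 + 6\right)^{3} = - 2 \cdot 4^{3} = \left(-2\right) 64 = -128$)
$-20865 - - 3 t 20 = -20865 - \left(-3\right) \left(-128\right) 20 = -20865 - 384 \cdot 20 = -20865 - 7680 = -28545$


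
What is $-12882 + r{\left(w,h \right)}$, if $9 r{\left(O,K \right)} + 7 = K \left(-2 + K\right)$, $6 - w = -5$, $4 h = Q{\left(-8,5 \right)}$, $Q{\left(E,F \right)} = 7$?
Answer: $- \frac{1855127}{144} \approx -12883.0$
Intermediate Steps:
$h = \frac{7}{4}$ ($h = \frac{1}{4} \cdot 7 = \frac{7}{4} \approx 1.75$)
$w = 11$ ($w = 6 - -5 = 6 + 5 = 11$)
$r{\left(O,K \right)} = - \frac{7}{9} + \frac{K \left(-2 + K\right)}{9}$
$-12882 + r{\left(w,h \right)} = -12882 - \left(\frac{7}{6} - \frac{49}{144}\right) = -12882 - \frac{119}{144} = - \frac{1855127}{144}$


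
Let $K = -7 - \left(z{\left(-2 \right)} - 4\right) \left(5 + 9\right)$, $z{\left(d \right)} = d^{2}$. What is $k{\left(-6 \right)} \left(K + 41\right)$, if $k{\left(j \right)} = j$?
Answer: $-204$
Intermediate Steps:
$K = -7$ ($K = -7 - \left(\left(-2\right)^{2} - 4\right) \left(5 + 9\right) = -7 - \left(4 - 4\right) 14 = -7 - 0 \cdot 14 = -7 - 0 = -7 + 0 = -7$)
$k{\left(-6 \right)} \left(K + 41\right) = - 6 \left(-7 + 41\right) = \left(-6\right) 34 = -204$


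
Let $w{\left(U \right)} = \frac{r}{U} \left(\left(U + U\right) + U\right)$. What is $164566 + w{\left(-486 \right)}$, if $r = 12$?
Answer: $164602$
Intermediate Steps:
$w{\left(U \right)} = 36$ ($w{\left(U \right)} = \frac{12}{U} \left(\left(U + U\right) + U\right) = \frac{12}{U} \left(2 U + U\right) = \frac{12}{U} 3 U = 36$)
$164566 + w{\left(-486 \right)} = 164566 + 36 = 164602$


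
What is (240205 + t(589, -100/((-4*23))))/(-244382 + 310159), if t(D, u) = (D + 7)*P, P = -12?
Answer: 233053/65777 ≈ 3.5431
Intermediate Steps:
t(D, u) = -84 - 12*D (t(D, u) = (D + 7)*(-12) = (7 + D)*(-12) = -84 - 12*D)
(240205 + t(589, -100/((-4*23))))/(-244382 + 310159) = (240205 + (-84 - 12*589))/(-244382 + 310159) = (240205 + (-84 - 7068))/65777 = (240205 - 7152)*(1/65777) = 233053*(1/65777) = 233053/65777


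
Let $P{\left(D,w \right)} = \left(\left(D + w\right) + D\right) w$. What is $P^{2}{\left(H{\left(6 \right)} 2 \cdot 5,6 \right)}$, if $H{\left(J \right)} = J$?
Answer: $571536$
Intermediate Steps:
$P{\left(D,w \right)} = w \left(w + 2 D\right)$ ($P{\left(D,w \right)} = \left(w + 2 D\right) w = w \left(w + 2 D\right)$)
$P^{2}{\left(H{\left(6 \right)} 2 \cdot 5,6 \right)} = \left(6 \left(6 + 2 \cdot 6 \cdot 2 \cdot 5\right)\right)^{2} = \left(6 \left(6 + 2 \cdot 12 \cdot 5\right)\right)^{2} = \left(6 \left(6 + 2 \cdot 60\right)\right)^{2} = \left(6 \left(6 + 120\right)\right)^{2} = \left(6 \cdot 126\right)^{2} = 756^{2} = 571536$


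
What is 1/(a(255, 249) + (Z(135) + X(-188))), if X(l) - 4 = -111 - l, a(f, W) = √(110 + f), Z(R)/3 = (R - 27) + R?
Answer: 162/131147 - √365/655735 ≈ 0.0012061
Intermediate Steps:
Z(R) = -81 + 6*R (Z(R) = 3*((R - 27) + R) = 3*((-27 + R) + R) = 3*(-27 + 2*R) = -81 + 6*R)
X(l) = -107 - l (X(l) = 4 + (-111 - l) = -107 - l)
1/(a(255, 249) + (Z(135) + X(-188))) = 1/(√(110 + 255) + ((-81 + 6*135) + (-107 - 1*(-188)))) = 1/(√365 + ((-81 + 810) + (-107 + 188))) = 1/(√365 + (729 + 81)) = 1/(√365 + 810) = 1/(810 + √365)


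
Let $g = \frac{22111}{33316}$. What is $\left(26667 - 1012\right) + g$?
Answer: $\frac{854744091}{33316} \approx 25656.0$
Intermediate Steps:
$g = \frac{22111}{33316}$ ($g = 22111 \cdot \frac{1}{33316} = \frac{22111}{33316} \approx 0.66368$)
$\left(26667 - 1012\right) + g = \left(26667 - 1012\right) + \frac{22111}{33316} = 25655 + \frac{22111}{33316} = \frac{854744091}{33316}$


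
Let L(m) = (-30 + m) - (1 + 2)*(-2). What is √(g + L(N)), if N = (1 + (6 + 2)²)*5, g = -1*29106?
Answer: I*√28805 ≈ 169.72*I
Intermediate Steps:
g = -29106
N = 325 (N = (1 + 8²)*5 = (1 + 64)*5 = 65*5 = 325)
L(m) = -24 + m (L(m) = (-30 + m) - 3*(-2) = (-30 + m) - 1*(-6) = (-30 + m) + 6 = -24 + m)
√(g + L(N)) = √(-29106 + (-24 + 325)) = √(-29106 + 301) = √(-28805) = I*√28805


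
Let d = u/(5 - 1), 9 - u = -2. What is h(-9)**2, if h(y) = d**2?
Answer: 14641/256 ≈ 57.191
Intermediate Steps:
u = 11 (u = 9 - 1*(-2) = 9 + 2 = 11)
d = 11/4 (d = 11/(5 - 1) = 11/4 ≈ 2.7500)
h(y) = 121/16 (h(y) = (11/4)**2 = 121/16)
h(-9)**2 = (121/16)**2 = 14641/256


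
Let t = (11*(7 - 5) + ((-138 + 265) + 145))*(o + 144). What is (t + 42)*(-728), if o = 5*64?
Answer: -99341424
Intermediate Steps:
o = 320
t = 136416 (t = (11*(7 - 5) + ((-138 + 265) + 145))*(320 + 144) = (11*2 + (127 + 145))*464 = (22 + 272)*464 = 294*464 = 136416)
(t + 42)*(-728) = (136416 + 42)*(-728) = 136458*(-728) = -99341424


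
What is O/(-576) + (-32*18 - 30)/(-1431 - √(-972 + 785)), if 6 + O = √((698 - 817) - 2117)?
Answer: 21324451/49150752 - 303*I*√187/1023974 - I*√559/288 ≈ 0.43386 - 0.086141*I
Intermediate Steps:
O = -6 + 2*I*√559 (O = -6 + √((698 - 817) - 2117) = -6 + √(-119 - 2117) = -6 + √(-2236) = -6 + 2*I*√559 ≈ -6.0 + 47.286*I)
O/(-576) + (-32*18 - 30)/(-1431 - √(-972 + 785)) = (-6 + 2*I*√559)/(-576) + (-32*18 - 30)/(-1431 - √(-972 + 785)) = (-6 + 2*I*√559)*(-1/576) + (-576 - 30)/(-1431 - √(-187)) = (1/96 - I*√559/288) - 606/(-1431 - I*√187) = 1/96 - 606/(-1431 - I*√187) - I*√559/288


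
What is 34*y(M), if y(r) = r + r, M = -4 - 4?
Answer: -544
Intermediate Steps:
M = -8
y(r) = 2*r
34*y(M) = 34*(2*(-8)) = 34*(-16) = -544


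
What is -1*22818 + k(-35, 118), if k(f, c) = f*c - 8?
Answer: -26956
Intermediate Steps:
k(f, c) = -8 + c*f (k(f, c) = c*f - 8 = -8 + c*f)
-1*22818 + k(-35, 118) = -1*22818 + (-8 + 118*(-35)) = -22818 + (-8 - 4130) = -22818 - 4138 = -26956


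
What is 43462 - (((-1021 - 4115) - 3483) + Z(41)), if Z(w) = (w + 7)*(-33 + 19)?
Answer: 52753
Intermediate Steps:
Z(w) = -98 - 14*w (Z(w) = (7 + w)*(-14) = -98 - 14*w)
43462 - (((-1021 - 4115) - 3483) + Z(41)) = 43462 - (((-1021 - 4115) - 3483) + (-98 - 14*41)) = 43462 - ((-5136 - 3483) + (-98 - 574)) = 43462 - (-8619 - 672) = 43462 - 1*(-9291) = 43462 + 9291 = 52753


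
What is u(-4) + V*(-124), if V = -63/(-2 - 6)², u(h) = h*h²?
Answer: 929/16 ≈ 58.063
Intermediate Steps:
u(h) = h³
V = -63/64 (V = -63/((-8)²) = -63/64 ≈ -0.98438)
u(-4) + V*(-124) = (-4)³ - 63/64*(-124) = -64 + 1953/16 = 929/16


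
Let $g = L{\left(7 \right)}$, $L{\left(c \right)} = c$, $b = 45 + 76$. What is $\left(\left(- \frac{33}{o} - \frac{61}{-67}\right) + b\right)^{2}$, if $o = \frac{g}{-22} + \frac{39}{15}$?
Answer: $\frac{3265097213764}{282811489} \approx 11545.0$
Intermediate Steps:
$b = 121$
$g = 7$
$o = \frac{251}{110}$ ($o = \frac{7}{-22} + \frac{39}{15} = 7 \left(- \frac{1}{22}\right) + 39 \cdot \frac{1}{15} = - \frac{7}{22} + \frac{13}{5} = \frac{251}{110} \approx 2.2818$)
$\left(\left(- \frac{33}{o} - \frac{61}{-67}\right) + b\right)^{2} = \left(\left(- \frac{33}{\frac{251}{110}} - \frac{61}{-67}\right) + 121\right)^{2} = \left(\left(\left(-33\right) \frac{110}{251} - - \frac{61}{67}\right) + 121\right)^{2} = \left(\left(- \frac{3630}{251} + \frac{61}{67}\right) + 121\right)^{2} = \left(- \frac{227899}{16817} + 121\right)^{2} = \left(\frac{1806958}{16817}\right)^{2} = \frac{3265097213764}{282811489}$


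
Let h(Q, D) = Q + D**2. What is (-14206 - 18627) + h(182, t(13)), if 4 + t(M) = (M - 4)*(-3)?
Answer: -31690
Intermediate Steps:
t(M) = 8 - 3*M (t(M) = -4 + (M - 4)*(-3) = -4 + (-4 + M)*(-3) = -4 + (12 - 3*M) = 8 - 3*M)
(-14206 - 18627) + h(182, t(13)) = (-14206 - 18627) + (182 + (8 - 3*13)**2) = -32833 + (182 + (8 - 39)**2) = -32833 + (182 + (-31)**2) = -32833 + (182 + 961) = -32833 + 1143 = -31690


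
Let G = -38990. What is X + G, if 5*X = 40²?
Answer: -38670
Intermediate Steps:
X = 320 (X = (⅕)*40² = (⅕)*1600 = 320)
X + G = 320 - 38990 = -38670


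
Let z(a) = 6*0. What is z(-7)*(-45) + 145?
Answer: 145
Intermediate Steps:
z(a) = 0
z(-7)*(-45) + 145 = 0*(-45) + 145 = 0 + 145 = 145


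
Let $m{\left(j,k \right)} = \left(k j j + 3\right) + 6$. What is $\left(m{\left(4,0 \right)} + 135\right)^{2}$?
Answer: $20736$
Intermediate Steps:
$m{\left(j,k \right)} = 9 + k j^{2}$ ($m{\left(j,k \right)} = \left(j k j + 3\right) + 6 = \left(k j^{2} + 3\right) + 6 = \left(3 + k j^{2}\right) + 6 = 9 + k j^{2}$)
$\left(m{\left(4,0 \right)} + 135\right)^{2} = \left(\left(9 + 0 \cdot 4^{2}\right) + 135\right)^{2} = \left(\left(9 + 0 \cdot 16\right) + 135\right)^{2} = \left(\left(9 + 0\right) + 135\right)^{2} = \left(9 + 135\right)^{2} = 144^{2} = 20736$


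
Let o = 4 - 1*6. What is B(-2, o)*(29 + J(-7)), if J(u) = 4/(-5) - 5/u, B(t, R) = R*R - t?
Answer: 6072/35 ≈ 173.49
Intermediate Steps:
o = -2 (o = 4 - 6 = -2)
B(t, R) = R**2 - t
J(u) = -4/5 - 5/u (J(u) = 4*(-1/5) - 5/u = -4/5 - 5/u)
B(-2, o)*(29 + J(-7)) = ((-2)**2 - 1*(-2))*(29 + (-4/5 - 5/(-7))) = (4 + 2)*(29 + (-4/5 - 5*(-1/7))) = 6*(29 + (-4/5 + 5/7)) = 6*(29 - 3/35) = 6*(1012/35) = 6072/35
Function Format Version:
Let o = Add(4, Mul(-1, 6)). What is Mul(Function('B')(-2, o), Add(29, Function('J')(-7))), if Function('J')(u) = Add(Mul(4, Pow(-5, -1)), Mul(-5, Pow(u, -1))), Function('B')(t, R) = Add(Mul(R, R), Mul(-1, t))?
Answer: Rational(6072, 35) ≈ 173.49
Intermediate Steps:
o = -2 (o = Add(4, -6) = -2)
Function('B')(t, R) = Add(Pow(R, 2), Mul(-1, t))
Function('J')(u) = Add(Rational(-4, 5), Mul(-5, Pow(u, -1))) (Function('J')(u) = Add(Mul(4, Rational(-1, 5)), Mul(-5, Pow(u, -1))) = Add(Rational(-4, 5), Mul(-5, Pow(u, -1))))
Mul(Function('B')(-2, o), Add(29, Function('J')(-7))) = Mul(Add(Pow(-2, 2), Mul(-1, -2)), Add(29, Add(Rational(-4, 5), Mul(-5, Pow(-7, -1))))) = Mul(Add(4, 2), Add(29, Add(Rational(-4, 5), Mul(-5, Rational(-1, 7))))) = Mul(6, Add(29, Add(Rational(-4, 5), Rational(5, 7)))) = Mul(6, Add(29, Rational(-3, 35))) = Mul(6, Rational(1012, 35)) = Rational(6072, 35)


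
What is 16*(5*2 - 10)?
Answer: 0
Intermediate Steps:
16*(5*2 - 10) = 16*(10 - 10) = 16*0 = 0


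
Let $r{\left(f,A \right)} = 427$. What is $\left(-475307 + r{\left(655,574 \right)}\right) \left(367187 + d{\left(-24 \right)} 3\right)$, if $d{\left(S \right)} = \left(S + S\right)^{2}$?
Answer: $-177652133120$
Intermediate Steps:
$d{\left(S \right)} = 4 S^{2}$ ($d{\left(S \right)} = \left(2 S\right)^{2} = 4 S^{2}$)
$\left(-475307 + r{\left(655,574 \right)}\right) \left(367187 + d{\left(-24 \right)} 3\right) = \left(-475307 + 427\right) \left(367187 + 4 \left(-24\right)^{2} \cdot 3\right) = - 474880 \left(367187 + 4 \cdot 576 \cdot 3\right) = - 474880 \left(367187 + 2304 \cdot 3\right) = - 474880 \left(367187 + 6912\right) = \left(-474880\right) 374099 = -177652133120$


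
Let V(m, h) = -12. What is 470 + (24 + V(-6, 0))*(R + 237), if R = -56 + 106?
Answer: 3914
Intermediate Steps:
R = 50
470 + (24 + V(-6, 0))*(R + 237) = 470 + (24 - 12)*(50 + 237) = 470 + 12*287 = 470 + 3444 = 3914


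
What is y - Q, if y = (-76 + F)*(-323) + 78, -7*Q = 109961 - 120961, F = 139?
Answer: -152897/7 ≈ -21842.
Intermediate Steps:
Q = 11000/7 (Q = -(109961 - 120961)/7 = -1/7*(-11000) = 11000/7 ≈ 1571.4)
y = -20271 (y = (-76 + 139)*(-323) + 78 = 63*(-323) + 78 = -20349 + 78 = -20271)
y - Q = -20271 - 1*11000/7 = -20271 - 11000/7 = -152897/7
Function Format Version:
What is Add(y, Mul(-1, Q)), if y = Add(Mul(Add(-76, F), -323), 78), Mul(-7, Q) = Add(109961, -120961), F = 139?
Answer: Rational(-152897, 7) ≈ -21842.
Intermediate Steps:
Q = Rational(11000, 7) (Q = Mul(Rational(-1, 7), Add(109961, -120961)) = Mul(Rational(-1, 7), -11000) = Rational(11000, 7) ≈ 1571.4)
y = -20271 (y = Add(Mul(Add(-76, 139), -323), 78) = Add(Mul(63, -323), 78) = Add(-20349, 78) = -20271)
Add(y, Mul(-1, Q)) = Add(-20271, Mul(-1, Rational(11000, 7))) = Add(-20271, Rational(-11000, 7)) = Rational(-152897, 7)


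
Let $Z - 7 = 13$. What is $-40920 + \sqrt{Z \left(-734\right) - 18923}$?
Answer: $-40920 + i \sqrt{33603} \approx -40920.0 + 183.31 i$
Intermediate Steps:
$Z = 20$ ($Z = 7 + 13 = 20$)
$-40920 + \sqrt{Z \left(-734\right) - 18923} = -40920 + \sqrt{20 \left(-734\right) - 18923} = -40920 + \sqrt{-14680 - 18923} = -40920 + \sqrt{-33603} = -40920 + i \sqrt{33603}$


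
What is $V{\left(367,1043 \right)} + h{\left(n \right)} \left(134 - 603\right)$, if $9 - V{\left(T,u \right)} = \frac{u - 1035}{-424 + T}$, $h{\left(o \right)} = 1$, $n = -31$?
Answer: $- \frac{26212}{57} \approx -459.86$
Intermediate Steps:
$V{\left(T,u \right)} = 9 - \frac{-1035 + u}{-424 + T}$ ($V{\left(T,u \right)} = 9 - \frac{u - 1035}{-424 + T} = 9 - \frac{-1035 + u}{-424 + T}$)
$V{\left(367,1043 \right)} + h{\left(n \right)} \left(134 - 603\right) = \frac{-2781 - 1043 + 9 \cdot 367}{-424 + 367} + 1 \left(134 - 603\right) = \frac{-2781 - 1043 + 3303}{-57} + 1 \left(-469\right) = \left(- \frac{1}{57}\right) \left(-521\right) - 469 = \frac{521}{57} - 469 = - \frac{26212}{57}$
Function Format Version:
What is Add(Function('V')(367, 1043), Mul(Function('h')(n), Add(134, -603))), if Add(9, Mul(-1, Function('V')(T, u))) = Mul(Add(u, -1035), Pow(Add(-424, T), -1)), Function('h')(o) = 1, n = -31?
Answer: Rational(-26212, 57) ≈ -459.86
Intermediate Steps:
Function('V')(T, u) = Add(9, Mul(-1, Pow(Add(-424, T), -1), Add(-1035, u))) (Function('V')(T, u) = Add(9, Mul(-1, Mul(Add(u, -1035), Pow(Add(-424, T), -1)))) = Add(9, Mul(-1, Mul(Add(-1035, u), Pow(Add(-424, T), -1)))) = Add(9, Mul(-1, Mul(Pow(Add(-424, T), -1), Add(-1035, u)))) = Add(9, Mul(-1, Pow(Add(-424, T), -1), Add(-1035, u))))
Add(Function('V')(367, 1043), Mul(Function('h')(n), Add(134, -603))) = Add(Mul(Pow(Add(-424, 367), -1), Add(-2781, Mul(-1, 1043), Mul(9, 367))), Mul(1, Add(134, -603))) = Add(Mul(Pow(-57, -1), Add(-2781, -1043, 3303)), Mul(1, -469)) = Add(Mul(Rational(-1, 57), -521), -469) = Add(Rational(521, 57), -469) = Rational(-26212, 57)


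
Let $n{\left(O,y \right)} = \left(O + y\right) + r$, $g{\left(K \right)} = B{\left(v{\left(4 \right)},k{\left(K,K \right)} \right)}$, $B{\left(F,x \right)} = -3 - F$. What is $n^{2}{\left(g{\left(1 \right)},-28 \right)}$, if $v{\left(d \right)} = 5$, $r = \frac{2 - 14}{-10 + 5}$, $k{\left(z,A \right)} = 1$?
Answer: $\frac{28224}{25} \approx 1129.0$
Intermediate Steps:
$r = \frac{12}{5}$ ($r = - \frac{12}{-5} = \left(-12\right) \left(- \frac{1}{5}\right) = \frac{12}{5} \approx 2.4$)
$g{\left(K \right)} = -8$ ($g{\left(K \right)} = -3 - 5 = -8$)
$n{\left(O,y \right)} = \frac{12}{5} + O + y$ ($n{\left(O,y \right)} = \left(O + y\right) + \frac{12}{5} = \frac{12}{5} + O + y$)
$n^{2}{\left(g{\left(1 \right)},-28 \right)} = \left(\frac{12}{5} - 8 - 28\right)^{2} = \left(- \frac{168}{5}\right)^{2} = \frac{28224}{25}$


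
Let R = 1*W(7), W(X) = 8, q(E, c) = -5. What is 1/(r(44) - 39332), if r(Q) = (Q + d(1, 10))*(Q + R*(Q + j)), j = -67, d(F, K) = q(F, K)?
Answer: -1/44792 ≈ -2.2325e-5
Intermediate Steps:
d(F, K) = -5
R = 8 (R = 1*8 = 8)
r(Q) = (-536 + 9*Q)*(-5 + Q) (r(Q) = (Q - 5)*(Q + 8*(Q - 67)) = (-5 + Q)*(Q + 8*(-67 + Q)) = (-5 + Q)*(Q + (-536 + 8*Q)) = (-5 + Q)*(-536 + 9*Q) = (-536 + 9*Q)*(-5 + Q))
1/(r(44) - 39332) = 1/((2680 - 581*44 + 9*44²) - 39332) = 1/((2680 - 25564 + 9*1936) - 39332) = 1/((2680 - 25564 + 17424) - 39332) = 1/(-5460 - 39332) = 1/(-44792) = -1/44792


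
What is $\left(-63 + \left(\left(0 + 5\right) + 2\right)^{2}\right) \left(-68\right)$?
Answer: $952$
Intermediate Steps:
$\left(-63 + \left(\left(0 + 5\right) + 2\right)^{2}\right) \left(-68\right) = \left(-63 + \left(5 + 2\right)^{2}\right) \left(-68\right) = \left(-63 + 7^{2}\right) \left(-68\right) = \left(-63 + 49\right) \left(-68\right) = \left(-14\right) \left(-68\right) = 952$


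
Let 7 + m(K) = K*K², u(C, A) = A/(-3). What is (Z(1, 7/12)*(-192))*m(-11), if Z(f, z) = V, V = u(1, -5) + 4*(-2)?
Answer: -1627008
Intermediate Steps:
u(C, A) = -A/3 (u(C, A) = A*(-⅓) = -A/3)
V = -19/3 (V = -⅓*(-5) + 4*(-2) = 5/3 - 8 = -19/3 ≈ -6.3333)
m(K) = -7 + K³ (m(K) = -7 + K*K² = -7 + K³)
Z(f, z) = -19/3
(Z(1, 7/12)*(-192))*m(-11) = (-19/3*(-192))*(-7 + (-11)³) = 1216*(-7 - 1331) = 1216*(-1338) = -1627008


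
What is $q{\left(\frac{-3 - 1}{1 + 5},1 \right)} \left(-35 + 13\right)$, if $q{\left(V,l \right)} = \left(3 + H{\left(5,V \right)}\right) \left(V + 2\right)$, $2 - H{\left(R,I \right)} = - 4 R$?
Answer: $- \frac{2200}{3} \approx -733.33$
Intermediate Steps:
$H{\left(R,I \right)} = 2 + 4 R$ ($H{\left(R,I \right)} = 2 - - 4 R = 2 + 4 R$)
$q{\left(V,l \right)} = 50 + 25 V$ ($q{\left(V,l \right)} = \left(3 + \left(2 + 4 \cdot 5\right)\right) \left(V + 2\right) = \left(3 + \left(2 + 20\right)\right) \left(2 + V\right) = \left(3 + 22\right) \left(2 + V\right) = 25 \left(2 + V\right) = 50 + 25 V$)
$q{\left(\frac{-3 - 1}{1 + 5},1 \right)} \left(-35 + 13\right) = \left(50 + 25 \frac{-3 - 1}{1 + 5}\right) \left(-35 + 13\right) = \left(50 + 25 \left(- \frac{4}{6}\right)\right) \left(-22\right) = \left(50 + 25 \left(\left(-4\right) \frac{1}{6}\right)\right) \left(-22\right) = \left(50 + 25 \left(- \frac{2}{3}\right)\right) \left(-22\right) = \left(50 - \frac{50}{3}\right) \left(-22\right) = \frac{100}{3} \left(-22\right) = - \frac{2200}{3}$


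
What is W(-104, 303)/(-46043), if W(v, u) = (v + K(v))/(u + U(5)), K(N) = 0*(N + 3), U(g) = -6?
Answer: 104/13674771 ≈ 7.6052e-6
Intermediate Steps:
K(N) = 0 (K(N) = 0*(3 + N) = 0)
W(v, u) = v/(-6 + u) (W(v, u) = (v + 0)/(u - 6) = v/(-6 + u))
W(-104, 303)/(-46043) = -104/(-6 + 303)/(-46043) = -104/297*(-1/46043) = 104/13674771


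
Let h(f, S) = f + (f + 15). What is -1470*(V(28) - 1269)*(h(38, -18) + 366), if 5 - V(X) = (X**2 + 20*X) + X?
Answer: 1770838440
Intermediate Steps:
V(X) = 5 - X**2 - 21*X (V(X) = 5 - ((X**2 + 20*X) + X) = 5 - (X**2 + 21*X) = 5 + (-X**2 - 21*X) = 5 - X**2 - 21*X)
h(f, S) = 15 + 2*f (h(f, S) = f + (15 + f) = 15 + 2*f)
-1470*(V(28) - 1269)*(h(38, -18) + 366) = -1470*((5 - 1*28**2 - 21*28) - 1269)*((15 + 2*38) + 366) = -1470*((5 - 1*784 - 588) - 1269)*((15 + 76) + 366) = -1470*((5 - 784 - 588) - 1269)*(91 + 366) = -1470*(-1367 - 1269)*457 = -(-3874920)*457 = -1470*(-1204652) = 1770838440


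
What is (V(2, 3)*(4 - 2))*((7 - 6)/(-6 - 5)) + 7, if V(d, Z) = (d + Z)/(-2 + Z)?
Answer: 67/11 ≈ 6.0909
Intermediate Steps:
V(d, Z) = (Z + d)/(-2 + Z)
(V(2, 3)*(4 - 2))*((7 - 6)/(-6 - 5)) + 7 = (((3 + 2)/(-2 + 3))*(4 - 2))*((7 - 6)/(-6 - 5)) + 7 = ((5/1)*2)*(1/(-11)) + 7 = ((1*5)*2)*(1*(-1/11)) + 7 = (5*2)*(-1/11) + 7 = 10*(-1/11) + 7 = -10/11 + 7 = 67/11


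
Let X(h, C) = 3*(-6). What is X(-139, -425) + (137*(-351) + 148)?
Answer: -47957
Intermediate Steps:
X(h, C) = -18
X(-139, -425) + (137*(-351) + 148) = -18 + (137*(-351) + 148) = -18 + (-48087 + 148) = -18 - 47939 = -47957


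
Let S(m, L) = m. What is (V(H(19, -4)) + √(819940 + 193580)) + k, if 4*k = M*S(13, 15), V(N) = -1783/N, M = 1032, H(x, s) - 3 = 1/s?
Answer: 29762/11 + 4*√63345 ≈ 3712.4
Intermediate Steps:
H(x, s) = 3 + 1/s
k = 3354 (k = (1032*13)/4 = (¼)*13416 = 3354)
(V(H(19, -4)) + √(819940 + 193580)) + k = (-1783/(3 + 1/(-4)) + √(819940 + 193580)) + 3354 = (-1783/(3 - ¼) + √1013520) + 3354 = (-1783/11/4 + 4*√63345) + 3354 = (-1783*4/11 + 4*√63345) + 3354 = (-7132/11 + 4*√63345) + 3354 = 29762/11 + 4*√63345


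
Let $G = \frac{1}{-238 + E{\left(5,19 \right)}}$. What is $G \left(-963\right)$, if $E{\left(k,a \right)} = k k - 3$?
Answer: $\frac{107}{24} \approx 4.4583$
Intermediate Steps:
$E{\left(k,a \right)} = -3 + k^{2}$ ($E{\left(k,a \right)} = k^{2} - 3 = -3 + k^{2}$)
$G = - \frac{1}{216}$ ($G = \frac{1}{-238 - \left(3 - 5^{2}\right)} = \frac{1}{-238 + \left(-3 + 25\right)} = \frac{1}{-238 + 22} = \frac{1}{-216} = - \frac{1}{216} \approx -0.0046296$)
$G \left(-963\right) = \left(- \frac{1}{216}\right) \left(-963\right) = \frac{107}{24}$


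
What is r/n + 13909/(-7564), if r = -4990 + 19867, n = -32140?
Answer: -69945611/30388370 ≈ -2.3017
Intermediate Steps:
r = 14877
r/n + 13909/(-7564) = 14877/(-32140) + 13909/(-7564) = 14877*(-1/32140) + 13909*(-1/7564) = -14877/32140 - 13909/7564 = -69945611/30388370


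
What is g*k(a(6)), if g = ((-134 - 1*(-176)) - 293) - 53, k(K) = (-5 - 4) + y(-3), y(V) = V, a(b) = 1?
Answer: 3648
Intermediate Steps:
k(K) = -12 (k(K) = (-5 - 4) - 3 = -9 - 3 = -12)
g = -304 (g = ((-134 + 176) - 293) - 53 = (42 - 293) - 53 = -251 - 53 = -304)
g*k(a(6)) = -304*(-12) = 3648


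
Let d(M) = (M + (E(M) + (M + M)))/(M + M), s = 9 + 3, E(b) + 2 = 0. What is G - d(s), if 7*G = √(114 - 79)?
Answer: -17/12 + √35/7 ≈ -0.57151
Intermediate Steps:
E(b) = -2 (E(b) = -2 + 0 = -2)
s = 12
G = √35/7 (G = √(114 - 79)/7 = √35/7 ≈ 0.84515)
d(M) = (-2 + 3*M)/(2*M) (d(M) = (M + (-2 + (M + M)))/(M + M) = (M + (-2 + 2*M))/((2*M)) = (-2 + 3*M)*(1/(2*M)) = (-2 + 3*M)/(2*M))
G - d(s) = √35/7 - (3/2 - 1/12) = √35/7 - 1*17/12 = √35/7 - 17/12 = -17/12 + √35/7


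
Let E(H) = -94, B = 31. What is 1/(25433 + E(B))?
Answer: 1/25339 ≈ 3.9465e-5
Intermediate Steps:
1/(25433 + E(B)) = 1/(25433 - 94) = 1/25339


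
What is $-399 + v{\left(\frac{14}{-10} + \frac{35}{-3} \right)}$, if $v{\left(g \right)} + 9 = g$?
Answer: $- \frac{6316}{15} \approx -421.07$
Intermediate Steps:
$v{\left(g \right)} = -9 + g$
$-399 + v{\left(\frac{14}{-10} + \frac{35}{-3} \right)} = -399 + \left(-9 + \left(\frac{14}{-10} + \frac{35}{-3}\right)\right) = -399 + \left(-9 + \left(14 \left(- \frac{1}{10}\right) + 35 \left(- \frac{1}{3}\right)\right)\right) = -399 - \frac{331}{15} = - \frac{6316}{15}$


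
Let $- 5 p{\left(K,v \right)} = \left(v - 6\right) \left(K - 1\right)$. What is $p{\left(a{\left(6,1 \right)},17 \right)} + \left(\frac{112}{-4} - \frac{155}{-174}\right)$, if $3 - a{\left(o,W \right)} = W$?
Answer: $- \frac{25499}{870} \approx -29.309$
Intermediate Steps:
$a{\left(o,W \right)} = 3 - W$
$p{\left(K,v \right)} = - \frac{\left(-1 + K\right) \left(-6 + v\right)}{5}$ ($p{\left(K,v \right)} = - \frac{\left(v - 6\right) \left(K - 1\right)}{5} = - \frac{\left(-6 + v\right) \left(-1 + K\right)}{5} = - \frac{\left(-1 + K\right) \left(-6 + v\right)}{5}$)
$p{\left(a{\left(6,1 \right)},17 \right)} + \left(\frac{112}{-4} - \frac{155}{-174}\right) = \left(- \frac{6}{5} + \frac{1}{5} \cdot 17 + \frac{6 \left(3 - 1\right)}{5} - \frac{1}{5} \left(3 - 1\right) 17\right) + \left(\frac{112}{-4} - \frac{155}{-174}\right) = \left(- \frac{6}{5} + \frac{17}{5} + \frac{6 \left(3 - 1\right)}{5} - \frac{1}{5} \left(3 - 1\right) 17\right) + \left(112 \left(- \frac{1}{4}\right) - - \frac{155}{174}\right) = \left(- \frac{6}{5} + \frac{17}{5} + \frac{6}{5} \cdot 2 - \frac{2}{5} \cdot 17\right) + \left(-28 + \frac{155}{174}\right) = \left(- \frac{6}{5} + \frac{17}{5} + \frac{12}{5} - \frac{34}{5}\right) - \frac{4717}{174} = - \frac{11}{5} - \frac{4717}{174} = - \frac{25499}{870}$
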